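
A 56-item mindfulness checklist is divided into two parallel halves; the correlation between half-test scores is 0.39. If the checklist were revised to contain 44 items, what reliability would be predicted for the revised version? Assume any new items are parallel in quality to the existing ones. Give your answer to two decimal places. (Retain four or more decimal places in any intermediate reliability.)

Spearman-Brown correction (n = 2): r_full = 2·0.39/(1 + 0.39) = 0.5612
Length factor from 56 to 44 items: n = 44/56 = 0.7857
r_new = n·r_full / (1 + (n − 1)·r_full) = 0.4409 / 0.8797 ≈ 0.5012

0.50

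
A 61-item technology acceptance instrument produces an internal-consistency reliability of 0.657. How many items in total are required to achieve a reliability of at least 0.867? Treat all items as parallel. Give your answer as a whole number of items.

208

n = 0.867 × (1 − 0.657) / [ 0.657 × (1 − 0.867) ]
n = 0.297381 / 0.087381 ≈ 3.4033
3.4033 × 61 = 207.60 → 208 items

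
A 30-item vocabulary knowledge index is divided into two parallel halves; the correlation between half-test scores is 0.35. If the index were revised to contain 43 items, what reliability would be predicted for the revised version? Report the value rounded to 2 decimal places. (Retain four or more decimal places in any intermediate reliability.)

0.61

Full-test reliability from the split-half r: r_full = 2(0.35)/(1 + 0.35) = 0.5185
Then adjust to 43 items: n = 43/30 = 1.4333
r_new = n·r_full / (1 + (n − 1)·r_full) = 0.7432 / 1.2247 ≈ 0.6068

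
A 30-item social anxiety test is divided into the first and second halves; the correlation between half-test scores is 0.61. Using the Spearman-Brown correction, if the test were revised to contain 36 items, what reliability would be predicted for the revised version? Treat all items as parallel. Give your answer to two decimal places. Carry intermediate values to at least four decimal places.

Spearman-Brown correction (n = 2): r_full = 2·0.61/(1 + 0.61) = 0.7578
Then adjust to 36 items: n = 36/30 = 1.2000
r_new = n·r_full / (1 + (n − 1)·r_full) = 0.9094 / 1.1516 ≈ 0.7897

0.79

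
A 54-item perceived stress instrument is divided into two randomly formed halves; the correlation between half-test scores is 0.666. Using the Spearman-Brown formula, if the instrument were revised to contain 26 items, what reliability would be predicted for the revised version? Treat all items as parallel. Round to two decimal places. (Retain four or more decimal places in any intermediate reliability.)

Spearman-Brown correction (n = 2): r_full = 2·0.666/(1 + 0.666) = 0.7995
Length factor from 54 to 26 items: n = 26/54 = 0.4815
r_new = n·r_full / (1 + (n − 1)·r_full) = 0.3850 / 0.5855 ≈ 0.6576

0.66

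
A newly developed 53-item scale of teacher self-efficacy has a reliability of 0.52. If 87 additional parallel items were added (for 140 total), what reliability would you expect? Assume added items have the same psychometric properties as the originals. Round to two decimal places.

The new length is 140/53 = 2.6415 times the old.
r_new = 2.6415·0.52 / [1 + (2.6415 − 1)·0.52]
r_new = 1.3736 / 1.8536 ≈ 0.7410

0.74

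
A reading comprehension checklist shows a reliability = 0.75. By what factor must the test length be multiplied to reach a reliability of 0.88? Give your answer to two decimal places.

Spearman-Brown solved for the length factor n:
n = r*(1 − r) / [ r (1 − r*) ]
n = [0.88 × 0.25] / [0.75 × 0.12]
  = 0.2200 / 0.0900 = 2.4444

2.44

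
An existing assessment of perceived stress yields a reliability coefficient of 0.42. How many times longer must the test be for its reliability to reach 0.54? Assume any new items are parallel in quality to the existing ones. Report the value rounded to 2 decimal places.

1.62

n = 0.54(1 − 0.42) / [0.42(1 − 0.54)]
  = 0.3132 / 0.1932 = 1.6211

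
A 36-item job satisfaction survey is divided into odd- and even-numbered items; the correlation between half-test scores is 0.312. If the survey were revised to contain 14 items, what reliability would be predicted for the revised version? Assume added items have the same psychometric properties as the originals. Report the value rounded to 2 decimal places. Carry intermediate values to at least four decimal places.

0.26

Full-test reliability from the split-half r: r_full = 2(0.312)/(1 + 0.312) = 0.4756
Length factor from 36 to 14 items: n = 14/36 = 0.3889
r_new = n·r_full / (1 + (n − 1)·r_full) = 0.1850 / 0.7094 ≈ 0.2608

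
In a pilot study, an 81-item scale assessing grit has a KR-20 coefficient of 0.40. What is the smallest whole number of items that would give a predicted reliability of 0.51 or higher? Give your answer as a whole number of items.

127

n = 0.51 × (1 − 0.40) / [ 0.40 × (1 − 0.51) ]
n = 0.3060 / 0.1960 ≈ 1.5612
Items needed = n × 81 = 1.5612 × 81 ≈ 126.46 → round up to 127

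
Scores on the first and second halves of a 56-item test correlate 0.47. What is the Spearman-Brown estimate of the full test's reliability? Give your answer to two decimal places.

The full test is twice the length of either half (n = 2).
r_full = 2(0.47) / (1 + 0.47)
r_full = 0.9400 / 1.4700 ≈ 0.6395

0.64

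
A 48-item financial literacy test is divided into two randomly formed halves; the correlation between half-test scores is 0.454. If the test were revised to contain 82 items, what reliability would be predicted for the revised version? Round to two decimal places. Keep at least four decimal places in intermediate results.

0.74

Full-test reliability from the split-half r: r_full = 2(0.454)/(1 + 0.454) = 0.6245
Length factor from 48 to 82 items: n = 82/48 = 1.7083
r_new = n·r_full / (1 + (n − 1)·r_full) = 1.0668 / 1.4423 ≈ 0.7397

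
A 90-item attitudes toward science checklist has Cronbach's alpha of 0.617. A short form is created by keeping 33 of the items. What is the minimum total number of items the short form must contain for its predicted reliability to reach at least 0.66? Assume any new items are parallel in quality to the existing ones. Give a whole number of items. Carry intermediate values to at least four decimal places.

Short-form reliability: n = 33/90 = 0.3667; r_33 = n·r/(1+(n−1)r) ≈ 0.3714
Then solve for n' with r_old = 0.3714, r_target = 0.66: n' = 0.66(1 − 0.3714)/[0.3714(1 − 0.66)] = 3.2855
Total items = 3.2855 × 33 = 108.42, rounded up to 109.

109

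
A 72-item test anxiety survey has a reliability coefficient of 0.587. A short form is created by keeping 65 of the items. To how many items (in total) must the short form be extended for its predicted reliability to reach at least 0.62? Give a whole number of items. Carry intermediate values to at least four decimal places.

83

Short-form reliability: n = 65/72 = 0.9028; r_65 = n·r/(1+(n−1)r) ≈ 0.5620
Then solve for n' with r_old = 0.5620, r_target = 0.62: n' = 0.62(1 − 0.5620)/[0.5620(1 − 0.62)] = 1.2716
Items = 1.2716 × 65 ≈ 82.65 → 83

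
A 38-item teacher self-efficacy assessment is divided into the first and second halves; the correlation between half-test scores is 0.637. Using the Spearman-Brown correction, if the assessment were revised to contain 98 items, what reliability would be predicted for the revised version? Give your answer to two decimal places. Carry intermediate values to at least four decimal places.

0.90

Full-test reliability from the split-half r: r_full = 2(0.637)/(1 + 0.637) = 0.7783
Length factor from 38 to 98 items: n = 98/38 = 2.5789
r_new = n·r_full / (1 + (n − 1)·r_full) = 2.0072 / 2.2289 ≈ 0.9005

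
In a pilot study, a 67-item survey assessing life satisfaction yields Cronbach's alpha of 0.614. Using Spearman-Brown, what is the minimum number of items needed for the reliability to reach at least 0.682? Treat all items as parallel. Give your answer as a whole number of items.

91

Spearman-Brown solved for the length factor n:
n = r_target (1 − r_old) / [ r_old (1 − r_target) ]
n = 0.682(1 − 0.614) / [0.614(1 − 0.682)]
n = 0.263252 / 0.195252 ≈ 1.3483
1.3483 × 67 = 90.34 → 91 items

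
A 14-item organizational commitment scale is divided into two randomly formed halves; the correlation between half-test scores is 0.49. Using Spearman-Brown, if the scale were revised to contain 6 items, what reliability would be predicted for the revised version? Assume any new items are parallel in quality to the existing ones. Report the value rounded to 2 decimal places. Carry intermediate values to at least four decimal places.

0.45

Spearman-Brown correction (n = 2): r_full = 2·0.49/(1 + 0.49) = 0.6577
Length factor from 14 to 6 items: n = 6/14 = 0.4286
r_new = n·r_full / (1 + (n − 1)·r_full) = 0.2819 / 0.6242 ≈ 0.4516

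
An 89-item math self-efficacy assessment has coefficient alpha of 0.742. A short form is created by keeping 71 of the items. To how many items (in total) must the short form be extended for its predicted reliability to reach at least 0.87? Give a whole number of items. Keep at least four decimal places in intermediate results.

First, r for the 71-item form: n = 71/89 = 0.7978, so r_71 = 0.7978·0.742/(1 + (0.7978 − 1)·0.742) = 0.6965
Then solve for n' with r_old = 0.6965, r_target = 0.87: n' = 0.87(1 − 0.6965)/[0.6965(1 − 0.87)] = 2.9162
Total items = 2.9162 × 71 = 207.05, rounded up to 208.

208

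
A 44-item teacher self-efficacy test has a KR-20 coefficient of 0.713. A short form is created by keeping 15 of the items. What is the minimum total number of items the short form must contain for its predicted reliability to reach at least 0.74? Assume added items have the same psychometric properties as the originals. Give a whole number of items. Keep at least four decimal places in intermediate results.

51

First, r for the 15-item form: n = 15/44 = 0.3409, so r_15 = 0.3409·0.713/(1 + (0.3409 − 1)·0.713) = 0.4586
Length factor from the short form to reach 0.74: n' = 0.74(1 − 0.4586) / [0.4586(1 − 0.74)] ≈ 3.3600
Items = 3.3600 × 15 ≈ 50.40 → 51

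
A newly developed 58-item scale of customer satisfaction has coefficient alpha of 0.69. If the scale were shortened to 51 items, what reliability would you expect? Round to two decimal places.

n = 51/58 = 0.8793
Apply the Spearman-Brown prophecy formula, r' = nr / [1 + (n − 1)r]:
r_new = 0.8793·0.69 / [1 + (0.8793 − 1)·0.69]
     = 0.6067 / 0.9167 = 0.6618

0.66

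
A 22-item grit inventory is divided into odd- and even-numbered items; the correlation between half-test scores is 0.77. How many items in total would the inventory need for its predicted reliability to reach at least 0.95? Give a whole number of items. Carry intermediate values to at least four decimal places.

r_full = 2(0.77)/(1 + 0.77) = 0.8701
Solve Spearman-Brown for n: n = 0.95(1 − 0.8701) / [0.8701(1 − 0.95)] = 2.8366
Items = 2.8366 × 22 ≈ 62.41 → 63

63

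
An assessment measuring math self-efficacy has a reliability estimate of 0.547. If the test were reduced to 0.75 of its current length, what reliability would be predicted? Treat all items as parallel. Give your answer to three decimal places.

By Spearman-Brown, r_new = n r / (1 + (n − 1) r).
r_new = 0.75·0.547 / [1 + (0.75 − 1)·0.547]
r_new = 0.4103 / 0.8632 ≈ 0.4753

0.475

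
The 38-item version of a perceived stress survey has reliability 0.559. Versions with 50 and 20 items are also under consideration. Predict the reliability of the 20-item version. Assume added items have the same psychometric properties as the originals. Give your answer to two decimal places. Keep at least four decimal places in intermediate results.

Only the ratio of lengths matters: n = 20/38 = 0.5263
r_{20} = n·r / (1 + (n − 1)·r) = 0.2942 / 0.7352 ≈ 0.4002

0.40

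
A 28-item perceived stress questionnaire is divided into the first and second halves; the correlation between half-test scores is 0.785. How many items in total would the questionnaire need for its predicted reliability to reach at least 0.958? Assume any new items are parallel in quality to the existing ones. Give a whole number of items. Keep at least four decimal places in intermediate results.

88

r_full = 2(0.785)/(1 + 0.785) = 0.8796
Solve Spearman-Brown for n: n = 0.958(1 − 0.8796) / [0.8796(1 − 0.958)] = 3.1222
Items = 3.1222 × 28 ≈ 87.42 → 88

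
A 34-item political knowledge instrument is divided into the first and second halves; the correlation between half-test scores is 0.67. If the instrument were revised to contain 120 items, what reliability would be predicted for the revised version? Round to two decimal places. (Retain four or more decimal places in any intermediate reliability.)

0.93

Spearman-Brown correction (n = 2): r_full = 2·0.67/(1 + 0.67) = 0.8024
Length factor from 34 to 120 items: n = 120/34 = 3.5294
r_new = n·r_full / (1 + (n − 1)·r_full) = 2.8320 / 3.0296 ≈ 0.9348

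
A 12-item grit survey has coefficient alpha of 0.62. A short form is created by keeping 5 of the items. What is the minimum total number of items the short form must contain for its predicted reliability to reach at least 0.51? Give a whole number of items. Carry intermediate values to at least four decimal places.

8

Short-form reliability: n = 5/12 = 0.4167; r_5 = n·r/(1+(n−1)r) ≈ 0.4047
Then solve for n' with r_old = 0.4047, r_target = 0.51: n' = 0.51(1 − 0.4047)/[0.4047(1 − 0.51)] = 1.5310
Total items = 1.5310 × 5 = 7.65, rounded up to 8.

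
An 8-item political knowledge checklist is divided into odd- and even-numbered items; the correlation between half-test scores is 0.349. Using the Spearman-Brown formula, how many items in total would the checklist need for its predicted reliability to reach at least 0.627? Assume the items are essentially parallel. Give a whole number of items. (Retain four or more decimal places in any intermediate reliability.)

r_full = 2(0.349)/(1 + 0.349) = 0.5174
Solve Spearman-Brown for n: n = 0.627(1 − 0.5174) / [0.5174(1 − 0.627)] = 1.5679
Required items = 1.5679 × 8 = 12.54, so 13 items.

13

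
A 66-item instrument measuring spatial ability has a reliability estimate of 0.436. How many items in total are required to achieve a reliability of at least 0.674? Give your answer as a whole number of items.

177

n = [0.674 × 0.564] / [0.436 × 0.326]
n = 0.380136 / 0.142136 ≈ 2.6745
2.6745 × 66 = 176.52 → 177 items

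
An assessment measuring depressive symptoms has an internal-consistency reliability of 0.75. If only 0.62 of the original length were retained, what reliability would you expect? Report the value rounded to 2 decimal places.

r_new = (0.62 × 0.75) / (1 + (0.62 − 1) × 0.75)
r_new = 0.4650 / 0.7150 ≈ 0.6503

0.65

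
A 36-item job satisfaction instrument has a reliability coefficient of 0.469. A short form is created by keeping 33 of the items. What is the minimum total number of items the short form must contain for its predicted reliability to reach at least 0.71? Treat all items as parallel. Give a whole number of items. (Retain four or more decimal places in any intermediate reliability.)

Short-form reliability: n = 33/36 = 0.9167; r_33 = n·r/(1+(n−1)r) ≈ 0.4474
Then solve for n' with r_old = 0.4474, r_target = 0.71: n' = 0.71(1 − 0.4474)/[0.4474(1 − 0.71)] = 3.0240
Total items = 3.0240 × 33 = 99.79, rounded up to 100.

100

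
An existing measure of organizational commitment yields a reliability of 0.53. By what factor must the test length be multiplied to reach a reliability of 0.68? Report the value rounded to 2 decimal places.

Rearranging the Spearman-Brown formula for n,
n = r_target (1 − r_old) / [ r_old (1 − r_target) ]
n = 0.68 × (1 − 0.53) / [ 0.53 × (1 − 0.68) ]
  = 0.3196 / 0.1696 = 1.8844

1.88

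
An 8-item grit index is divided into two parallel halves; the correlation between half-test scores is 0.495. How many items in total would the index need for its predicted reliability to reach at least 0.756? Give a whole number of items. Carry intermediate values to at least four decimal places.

Corrected full-test reliability: r_full = 2 × 0.495 / (1 + 0.495) ≈ 0.6622
Solve Spearman-Brown for n: n = 0.756(1 − 0.6622) / [0.6622(1 − 0.756)] = 1.5805
Required items = 1.5805 × 8 = 12.64, so 13 items.

13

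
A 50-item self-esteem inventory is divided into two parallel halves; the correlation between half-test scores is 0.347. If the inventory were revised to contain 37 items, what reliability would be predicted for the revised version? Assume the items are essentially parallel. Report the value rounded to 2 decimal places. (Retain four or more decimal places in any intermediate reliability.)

0.44

Spearman-Brown correction (n = 2): r_full = 2·0.347/(1 + 0.347) = 0.5152
Length factor from 50 to 37 items: n = 37/50 = 0.7400
r_new = n·r_full / (1 + (n − 1)·r_full) = 0.3812 / 0.8660 ≈ 0.4402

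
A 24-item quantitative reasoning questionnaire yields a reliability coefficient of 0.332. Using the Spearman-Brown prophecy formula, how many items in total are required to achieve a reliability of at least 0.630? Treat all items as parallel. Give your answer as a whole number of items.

83

Spearman-Brown solved for the length factor n:
n = r*(1 − r) / [ r (1 − r*) ]
n = 0.630(1 − 0.332) / [0.332(1 − 0.630)]
n = 0.420840 / 0.122840 ≈ 3.4259
Items needed = n × 24 = 3.4259 × 24 ≈ 82.22 → round up to 83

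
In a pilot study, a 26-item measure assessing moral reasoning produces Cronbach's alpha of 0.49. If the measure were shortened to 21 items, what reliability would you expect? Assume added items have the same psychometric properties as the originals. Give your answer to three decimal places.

n = 21/26 = 0.8077
Spearman-Brown: r_new = n·r / (1 + (n − 1)·r)
r_new = 0.8077·0.49 / [1 + (0.8077 − 1)·0.49]
r_new = 0.3958 / 0.9058 ≈ 0.4370

0.437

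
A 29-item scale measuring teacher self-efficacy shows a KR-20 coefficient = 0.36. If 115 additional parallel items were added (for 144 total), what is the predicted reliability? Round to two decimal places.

The new length is 144/29 = 4.9655 times the old.
By Spearman-Brown, r_new = n r / (1 + (n − 1) r).
r_new = 4.9655·0.36 / [1 + (4.9655 − 1)·0.36]
     = 1.7876 / 2.4276 = 0.7364

0.74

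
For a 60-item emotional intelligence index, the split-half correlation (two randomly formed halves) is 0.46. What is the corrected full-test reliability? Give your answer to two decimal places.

0.63

r_full = 2r_hh / (1 + r_hh) = 2 × 0.46 / (1 + 0.46)
       = 0.9200 / 1.4600 = 0.6301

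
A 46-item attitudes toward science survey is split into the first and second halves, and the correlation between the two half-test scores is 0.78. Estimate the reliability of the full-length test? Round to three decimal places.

Apply the Spearman-Brown correction with n = 2:
r_full = 2(0.78) / (1 + 0.78)
r_full = 1.5600 / 1.7800 ≈ 0.8764

0.876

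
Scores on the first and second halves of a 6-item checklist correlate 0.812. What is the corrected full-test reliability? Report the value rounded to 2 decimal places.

Apply the Spearman-Brown correction with n = 2:
r_full = 2r_hh / (1 + r_hh) = 2 × 0.812 / (1 + 0.812)
r_full = 1.6240 / 1.8120 ≈ 0.8962

0.90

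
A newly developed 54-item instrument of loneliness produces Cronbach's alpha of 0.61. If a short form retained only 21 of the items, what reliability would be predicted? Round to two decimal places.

0.38

n = 21/54 = 0.3889
r_new = (0.3889 × 0.61) / (1 + (0.3889 − 1) × 0.61)
r_new = 0.2372 / 0.6272 ≈ 0.3782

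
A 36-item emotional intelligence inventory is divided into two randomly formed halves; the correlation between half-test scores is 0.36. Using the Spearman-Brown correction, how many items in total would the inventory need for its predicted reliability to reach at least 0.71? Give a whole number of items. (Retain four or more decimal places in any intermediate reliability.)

79

Corrected full-test reliability: r_full = 2 × 0.36 / (1 + 0.36) ≈ 0.5294
n = r_tgt(1 − r_full) / [r_full(1 − r_tgt)] = 0.71 × 0.4706 / (0.5294 × 0.29) ≈ 2.1763
Required items = 2.1763 × 36 = 78.35, so 79 items.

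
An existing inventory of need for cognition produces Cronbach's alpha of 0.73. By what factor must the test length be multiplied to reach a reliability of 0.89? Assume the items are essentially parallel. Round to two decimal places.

2.99

Invert Spearman-Brown to solve for n:
n = r*(1 − r) / [ r (1 − r*) ]
n = 0.89 × (1 − 0.73) / [ 0.73 × (1 − 0.89) ]
  = 0.2403 / 0.0803 = 2.9925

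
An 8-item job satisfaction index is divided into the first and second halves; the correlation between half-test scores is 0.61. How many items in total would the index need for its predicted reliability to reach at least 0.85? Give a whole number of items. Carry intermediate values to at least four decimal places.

Corrected full-test reliability: r_full = 2 × 0.61 / (1 + 0.61) ≈ 0.7578
n = r_tgt(1 − r_full) / [r_full(1 − r_tgt)] = 0.85 × 0.2422 / (0.7578 × 0.15) ≈ 1.8111
Required items = 1.8111 × 8 = 14.49, so 15 items.

15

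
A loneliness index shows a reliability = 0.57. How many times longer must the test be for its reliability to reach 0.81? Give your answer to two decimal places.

Spearman-Brown solved for the length factor n:
n = r_target (1 − r_old) / [ r_old (1 − r_target) ]
n = [0.81 × 0.43] / [0.57 × 0.19]
  = 0.3483 / 0.1083 = 3.2161

3.22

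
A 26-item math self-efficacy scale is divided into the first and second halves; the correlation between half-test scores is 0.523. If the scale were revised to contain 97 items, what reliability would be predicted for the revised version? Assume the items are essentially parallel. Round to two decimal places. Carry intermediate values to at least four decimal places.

First correct the split-half correlation to full-test reliability: r_full = 2 × 0.523 / (1 + 0.523) ≈ 0.6868
Then adjust to 97 items: n = 97/26 = 3.7308
r_new = n·r_full / (1 + (n − 1)·r_full) = 2.5623 / 2.8755 ≈ 0.8911

0.89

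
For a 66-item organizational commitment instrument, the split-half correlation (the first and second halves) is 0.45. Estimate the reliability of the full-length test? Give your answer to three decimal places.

0.621

The full test is twice the length of either half (n = 2).
r_full = 2(0.45) / (1 + 0.45)
r_full = 0.9000 / 1.4500 ≈ 0.6207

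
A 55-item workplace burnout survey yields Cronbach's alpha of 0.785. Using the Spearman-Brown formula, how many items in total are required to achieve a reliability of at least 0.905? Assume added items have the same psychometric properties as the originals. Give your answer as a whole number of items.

144

n = [0.905 × 0.215] / [0.785 × 0.095]
n = 0.194575 / 0.074575 ≈ 2.6091
Items needed = n × 55 = 2.6091 × 55 ≈ 143.50 → round up to 144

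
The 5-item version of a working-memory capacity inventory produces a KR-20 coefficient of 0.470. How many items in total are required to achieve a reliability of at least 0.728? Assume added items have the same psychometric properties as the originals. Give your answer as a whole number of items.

Rearranging the Spearman-Brown formula for n,
n = r_target (1 − r_old) / [ r_old (1 − r_target) ]
n = 0.728 × (1 − 0.470) / [ 0.470 × (1 − 0.728) ]
n = 0.385840 / 0.127840 ≈ 3.0181
So the test needs 3.0181 × 5 ≈ 15.09 items; rounding up, 16.

16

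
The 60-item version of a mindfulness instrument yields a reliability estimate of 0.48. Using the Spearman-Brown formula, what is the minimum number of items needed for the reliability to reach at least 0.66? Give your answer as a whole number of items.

Rearranging the Spearman-Brown formula for n,
n = r*(1 − r) / [ r (1 − r*) ]
n = 0.66 × (1 − 0.48) / [ 0.48 × (1 − 0.66) ]
n = 0.3432 / 0.1632 ≈ 2.1029
So the test needs 2.1029 × 60 ≈ 126.17 items; rounding up, 127.

127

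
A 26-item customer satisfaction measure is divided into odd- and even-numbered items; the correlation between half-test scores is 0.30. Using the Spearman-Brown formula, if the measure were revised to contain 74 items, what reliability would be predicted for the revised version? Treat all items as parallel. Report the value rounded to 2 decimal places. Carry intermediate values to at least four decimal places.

Full-test reliability from the split-half r: r_full = 2(0.30)/(1 + 0.30) = 0.4615
Length factor from 26 to 74 items: n = 74/26 = 2.8462
r_new = n·r_full / (1 + (n − 1)·r_full) = 1.3135 / 1.8520 ≈ 0.7092

0.71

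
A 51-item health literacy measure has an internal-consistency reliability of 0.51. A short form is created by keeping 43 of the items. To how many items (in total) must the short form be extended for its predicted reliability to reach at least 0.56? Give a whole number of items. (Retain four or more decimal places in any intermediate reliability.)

First, r for the 43-item form: n = 43/51 = 0.8431, so r_43 = 0.8431·0.51/(1 + (0.8431 − 1)·0.51) = 0.4674
Length factor from the short form to reach 0.56: n' = 0.56(1 − 0.4674) / [0.4674(1 − 0.56)] ≈ 1.4503
Items = 1.4503 × 43 ≈ 62.36 → 63

63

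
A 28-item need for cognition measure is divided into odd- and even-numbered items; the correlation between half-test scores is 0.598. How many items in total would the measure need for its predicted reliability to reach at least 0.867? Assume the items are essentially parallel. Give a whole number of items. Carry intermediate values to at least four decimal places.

r_full = 2(0.598)/(1 + 0.598) = 0.7484
Solve Spearman-Brown for n: n = 0.867(1 − 0.7484) / [0.7484(1 − 0.867)] = 2.1915
Required items = 2.1915 × 28 = 61.36, so 62 items.

62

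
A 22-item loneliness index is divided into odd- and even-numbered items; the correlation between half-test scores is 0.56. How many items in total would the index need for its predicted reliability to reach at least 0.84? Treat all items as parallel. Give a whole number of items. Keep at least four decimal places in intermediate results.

r_full = 2(0.56)/(1 + 0.56) = 0.7179
n = r_tgt(1 − r_full) / [r_full(1 − r_tgt)] = 0.84 × 0.2821 / (0.7179 × 0.16) ≈ 2.0630
Items = 2.0630 × 22 ≈ 45.39 → 46

46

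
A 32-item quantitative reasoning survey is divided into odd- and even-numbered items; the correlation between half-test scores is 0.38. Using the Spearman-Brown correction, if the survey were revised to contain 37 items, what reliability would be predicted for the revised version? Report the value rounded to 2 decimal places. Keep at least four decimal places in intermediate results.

Full-test reliability from the split-half r: r_full = 2(0.38)/(1 + 0.38) = 0.5507
Then adjust to 37 items: n = 37/32 = 1.1562
r_new = n·r_full / (1 + (n − 1)·r_full) = 0.6367 / 1.0860 ≈ 0.5863

0.59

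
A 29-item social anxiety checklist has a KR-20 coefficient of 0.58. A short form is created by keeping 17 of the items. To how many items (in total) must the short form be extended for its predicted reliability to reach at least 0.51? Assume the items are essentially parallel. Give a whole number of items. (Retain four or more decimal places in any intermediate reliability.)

Short-form reliability: n = 17/29 = 0.5862; r_17 = n·r/(1+(n−1)r) ≈ 0.4474
Then solve for n' with r_old = 0.4474, r_target = 0.51: n' = 0.51(1 − 0.4474)/[0.4474(1 − 0.51)] = 1.2856
Total items = 1.2856 × 17 = 21.86, rounded up to 22.

22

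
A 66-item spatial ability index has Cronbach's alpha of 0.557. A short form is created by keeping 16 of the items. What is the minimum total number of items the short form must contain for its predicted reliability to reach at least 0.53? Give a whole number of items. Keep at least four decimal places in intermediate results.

First, r for the 16-item form: n = 16/66 = 0.2424, so r_16 = 0.2424·0.557/(1 + (0.2424 − 1)·0.557) = 0.2336
Then solve for n' with r_old = 0.2336, r_target = 0.53: n' = 0.53(1 − 0.2336)/[0.2336(1 − 0.53)] = 3.6997
Total items = 3.6997 × 16 = 59.20, rounded up to 60.

60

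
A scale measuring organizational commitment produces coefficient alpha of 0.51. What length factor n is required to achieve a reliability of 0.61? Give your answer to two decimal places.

n = 0.61 × (1 − 0.51) / [ 0.51 × (1 − 0.61) ]
n = 0.2989 / 0.1989 ≈ 1.5028

1.50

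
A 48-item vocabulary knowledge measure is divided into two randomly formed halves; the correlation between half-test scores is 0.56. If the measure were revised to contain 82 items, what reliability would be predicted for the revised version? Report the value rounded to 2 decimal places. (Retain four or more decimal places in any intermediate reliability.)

0.81

Spearman-Brown correction (n = 2): r_full = 2·0.56/(1 + 0.56) = 0.7179
Length factor from 48 to 82 items: n = 82/48 = 1.7083
r_new = n·r_full / (1 + (n − 1)·r_full) = 1.2264 / 1.5085 ≈ 0.8130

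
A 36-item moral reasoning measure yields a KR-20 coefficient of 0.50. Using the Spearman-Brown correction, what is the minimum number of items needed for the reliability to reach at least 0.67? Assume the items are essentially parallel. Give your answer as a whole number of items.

Spearman-Brown solved for the length factor n:
n = r*(1 − r) / [ r (1 − r*) ]
n = 0.67(1 − 0.50) / [0.50(1 − 0.67)]
  = 0.3350 / 0.1650 = 2.0303
So the test needs 2.0303 × 36 ≈ 73.09 items; rounding up, 74.

74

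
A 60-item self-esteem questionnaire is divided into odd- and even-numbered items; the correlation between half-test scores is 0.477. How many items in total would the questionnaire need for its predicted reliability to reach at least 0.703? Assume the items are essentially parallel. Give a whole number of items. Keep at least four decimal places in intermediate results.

r_full = 2(0.477)/(1 + 0.477) = 0.6459
Solve Spearman-Brown for n: n = 0.703(1 − 0.6459) / [0.6459(1 − 0.703)] = 1.2977
Required items = 1.2977 × 60 = 77.86, so 78 items.

78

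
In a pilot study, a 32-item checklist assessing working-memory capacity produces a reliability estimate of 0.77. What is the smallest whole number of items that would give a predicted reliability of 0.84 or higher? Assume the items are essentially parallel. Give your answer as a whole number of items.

n = 0.84(1 − 0.77) / [0.77(1 − 0.84)]
n = 0.1932 / 0.1232 ≈ 1.5682
Items needed = n × 32 = 1.5682 × 32 ≈ 50.18 → round up to 51

51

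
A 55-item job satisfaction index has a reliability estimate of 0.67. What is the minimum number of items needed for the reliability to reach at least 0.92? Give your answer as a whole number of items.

312

Invert Spearman-Brown to solve for n:
n = r*(1 − r) / [ r (1 − r*) ]
n = 0.92(1 − 0.67) / [0.67(1 − 0.92)]
  = 0.3036 / 0.0536 = 5.6642
Items needed = n × 55 = 5.6642 × 55 ≈ 311.53 → round up to 312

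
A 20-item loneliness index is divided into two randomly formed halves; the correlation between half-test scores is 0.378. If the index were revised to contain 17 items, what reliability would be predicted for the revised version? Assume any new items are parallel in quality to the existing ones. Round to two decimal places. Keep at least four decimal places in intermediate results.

Full-test reliability from the split-half r: r_full = 2(0.378)/(1 + 0.378) = 0.5486
Length factor from 20 to 17 items: n = 17/20 = 0.8500
r_new = n·r_full / (1 + (n − 1)·r_full) = 0.4663 / 0.9177 ≈ 0.5081

0.51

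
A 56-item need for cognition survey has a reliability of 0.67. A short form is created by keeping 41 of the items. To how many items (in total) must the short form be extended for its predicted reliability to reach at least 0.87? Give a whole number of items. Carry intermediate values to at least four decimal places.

First, r for the 41-item form: n = 41/56 = 0.7321, so r_41 = 0.7321·0.67/(1 + (0.7321 − 1)·0.67) = 0.5978
Length factor from the short form to reach 0.87: n' = 0.87(1 − 0.5978) / [0.5978(1 − 0.87)] ≈ 4.5026
Items = 4.5026 × 41 ≈ 184.61 → 185

185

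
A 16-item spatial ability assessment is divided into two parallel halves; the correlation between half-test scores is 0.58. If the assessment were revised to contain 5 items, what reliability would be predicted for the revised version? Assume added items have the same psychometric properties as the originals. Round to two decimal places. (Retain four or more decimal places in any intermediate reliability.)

Spearman-Brown correction (n = 2): r_full = 2·0.58/(1 + 0.58) = 0.7342
Length factor from 16 to 5 items: n = 5/16 = 0.3125
r_new = n·r_full / (1 + (n − 1)·r_full) = 0.2294 / 0.4952 ≈ 0.4632

0.46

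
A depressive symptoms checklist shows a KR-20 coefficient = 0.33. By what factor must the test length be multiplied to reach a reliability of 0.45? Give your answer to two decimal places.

Rearranging the Spearman-Brown formula for n,
n = r*(1 − r) / [ r (1 − r*) ]
n = 0.45 × (1 − 0.33) / [ 0.33 × (1 − 0.45) ]
n = 0.3015 / 0.1815 ≈ 1.6612

1.66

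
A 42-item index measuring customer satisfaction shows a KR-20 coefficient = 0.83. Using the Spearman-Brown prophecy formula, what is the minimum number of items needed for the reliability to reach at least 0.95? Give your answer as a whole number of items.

Rearranging the Spearman-Brown formula for n,
n = r_target (1 − r_old) / [ r_old (1 − r_target) ]
n = 0.95 × (1 − 0.83) / [ 0.83 × (1 − 0.95) ]
n = 0.1615 / 0.0415 ≈ 3.8916
Items needed = n × 42 = 3.8916 × 42 ≈ 163.45 → round up to 164

164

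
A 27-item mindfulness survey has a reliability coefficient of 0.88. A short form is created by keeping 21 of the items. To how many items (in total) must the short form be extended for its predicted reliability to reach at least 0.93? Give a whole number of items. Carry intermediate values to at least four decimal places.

49

Short-form reliability: n = 21/27 = 0.7778; r_21 = n·r/(1+(n−1)r) ≈ 0.8508
Then solve for n' with r_old = 0.8508, r_target = 0.93: n' = 0.93(1 − 0.8508)/[0.8508(1 − 0.93)] = 2.3298
Total items = 2.3298 × 21 = 48.93, rounded up to 49.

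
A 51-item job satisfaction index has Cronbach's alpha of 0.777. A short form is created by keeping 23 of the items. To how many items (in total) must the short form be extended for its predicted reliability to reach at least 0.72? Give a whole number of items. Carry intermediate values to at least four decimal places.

Short-form reliability: n = 23/51 = 0.4510; r_23 = n·r/(1+(n−1)r) ≈ 0.6111
Then solve for n' with r_old = 0.6111, r_target = 0.72: n' = 0.72(1 − 0.6111)/[0.6111(1 − 0.72)] = 1.6364
Total items = 1.6364 × 23 = 37.64, rounded up to 38.

38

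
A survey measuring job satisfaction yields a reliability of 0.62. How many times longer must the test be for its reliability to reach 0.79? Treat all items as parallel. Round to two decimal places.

Rearranging the Spearman-Brown formula for n,
n = r*(1 − r) / [ r (1 − r*) ]
n = 0.79 × (1 − 0.62) / [ 0.62 × (1 − 0.79) ]
n = 0.3002 / 0.1302 ≈ 2.3057

2.31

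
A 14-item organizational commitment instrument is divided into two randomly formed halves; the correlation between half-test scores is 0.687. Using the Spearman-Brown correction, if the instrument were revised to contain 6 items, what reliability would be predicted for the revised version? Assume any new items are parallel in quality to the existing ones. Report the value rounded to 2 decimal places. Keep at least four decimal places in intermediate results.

0.65

Full-test reliability from the split-half r: r_full = 2(0.687)/(1 + 0.687) = 0.8145
Then adjust to 6 items: n = 6/14 = 0.4286
r_new = n·r_full / (1 + (n − 1)·r_full) = 0.3491 / 0.5346 ≈ 0.6530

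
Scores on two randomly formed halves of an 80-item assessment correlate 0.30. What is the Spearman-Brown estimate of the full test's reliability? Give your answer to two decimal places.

0.46

Apply the Spearman-Brown correction with n = 2:
r_full = 2(0.30) / (1 + 0.30)
       = 0.6000 / 1.3000 = 0.4615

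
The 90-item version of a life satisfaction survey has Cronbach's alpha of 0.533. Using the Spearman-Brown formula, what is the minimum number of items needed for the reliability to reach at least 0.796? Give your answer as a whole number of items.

Invert Spearman-Brown to solve for n:
n = r_target (1 − r_old) / [ r_old (1 − r_target) ]
n = 0.796(1 − 0.533) / [0.533(1 − 0.796)]
  = 0.371732 / 0.108732 = 3.4188
So the test needs 3.4188 × 90 ≈ 307.69 items; rounding up, 308.

308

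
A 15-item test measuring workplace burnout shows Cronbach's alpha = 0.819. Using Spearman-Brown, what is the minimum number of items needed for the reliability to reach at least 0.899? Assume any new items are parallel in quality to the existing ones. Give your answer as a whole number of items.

Invert Spearman-Brown to solve for n:
n = r_target (1 − r_old) / [ r_old (1 − r_target) ]
n = 0.899(1 − 0.819) / [0.819(1 − 0.899)]
n = 0.162719 / 0.082719 ≈ 1.9671
1.9671 × 15 = 29.51 → 30 items

30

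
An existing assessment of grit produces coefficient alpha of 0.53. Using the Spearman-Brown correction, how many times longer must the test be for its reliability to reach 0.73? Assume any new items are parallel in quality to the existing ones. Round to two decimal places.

Invert Spearman-Brown to solve for n:
n = r_target (1 − r_old) / [ r_old (1 − r_target) ]
n = [0.73 × 0.47] / [0.53 × 0.27]
  = 0.3431 / 0.1431 = 2.3976

2.40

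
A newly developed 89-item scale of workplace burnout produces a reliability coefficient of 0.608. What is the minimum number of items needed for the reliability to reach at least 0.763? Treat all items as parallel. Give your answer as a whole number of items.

n = 0.763 × (1 − 0.608) / [ 0.608 × (1 − 0.763) ]
n = 0.299096 / 0.144096 ≈ 2.0757
Items needed = n × 89 = 2.0757 × 89 ≈ 184.74 → round up to 185

185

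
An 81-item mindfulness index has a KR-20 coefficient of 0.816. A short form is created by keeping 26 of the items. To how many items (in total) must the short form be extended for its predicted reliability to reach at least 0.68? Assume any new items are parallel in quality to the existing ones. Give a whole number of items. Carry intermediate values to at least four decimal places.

Short-form reliability: n = 26/81 = 0.3210; r_26 = n·r/(1+(n−1)r) ≈ 0.5874
Length factor from the short form to reach 0.68: n' = 0.68(1 − 0.5874) / [0.5874(1 − 0.68)] ≈ 1.4926
Total items = 1.4926 × 26 = 38.81, rounded up to 39.

39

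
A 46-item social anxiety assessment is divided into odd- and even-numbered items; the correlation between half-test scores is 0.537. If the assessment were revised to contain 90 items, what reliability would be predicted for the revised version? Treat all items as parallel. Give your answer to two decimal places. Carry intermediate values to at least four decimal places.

Spearman-Brown correction (n = 2): r_full = 2·0.537/(1 + 0.537) = 0.6988
Then adjust to 90 items: n = 90/46 = 1.9565
r_new = n·r_full / (1 + (n − 1)·r_full) = 1.3672 / 1.6684 ≈ 0.8195

0.82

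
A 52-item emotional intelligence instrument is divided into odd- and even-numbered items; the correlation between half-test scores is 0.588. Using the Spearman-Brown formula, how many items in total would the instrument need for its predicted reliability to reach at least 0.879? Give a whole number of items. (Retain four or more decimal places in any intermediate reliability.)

r_full = 2(0.588)/(1 + 0.588) = 0.7406
Solve Spearman-Brown for n: n = 0.879(1 − 0.7406) / [0.7406(1 − 0.879)] = 2.5444
Required items = 2.5444 × 52 = 132.31, so 133 items.

133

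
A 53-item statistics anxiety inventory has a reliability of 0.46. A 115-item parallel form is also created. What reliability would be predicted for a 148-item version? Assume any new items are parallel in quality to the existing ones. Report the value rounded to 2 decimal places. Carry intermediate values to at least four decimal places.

0.70

Only the ratio of lengths matters: n = 148/53 = 2.7925
r_{148} = n·r / (1 + (n − 1)·r) = 1.2846 / 1.8245 ≈ 0.7041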